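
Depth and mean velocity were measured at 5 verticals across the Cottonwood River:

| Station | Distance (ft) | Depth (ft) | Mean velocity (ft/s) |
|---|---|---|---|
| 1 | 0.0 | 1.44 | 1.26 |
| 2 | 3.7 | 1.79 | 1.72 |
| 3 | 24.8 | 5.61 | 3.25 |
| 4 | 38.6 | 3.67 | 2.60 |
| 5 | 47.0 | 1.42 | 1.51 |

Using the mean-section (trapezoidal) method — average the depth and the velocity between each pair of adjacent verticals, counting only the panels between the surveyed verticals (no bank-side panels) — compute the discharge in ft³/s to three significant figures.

Panel 1-2: Δb = 3.7 ft, d̄ = (1.44+1.79)/2 = 1.615, v̄ = (1.26+1.72)/2 = 1.49 → q = 3.7×1.615×1.49 = 8.903 ft³/s
Panel 2-3: Δb = 21.1 ft, d̄ = (1.79+5.61)/2 = 3.7, v̄ = (1.72+3.25)/2 = 2.485 → q = 21.1×3.7×2.485 = 194.0 ft³/s
Panel 3-4: Δb = 13.8 ft, d̄ = (5.61+3.67)/2 = 4.64, v̄ = (3.25+2.60)/2 = 2.925 → q = 13.8×4.64×2.925 = 187.3 ft³/s
Panel 4-5: Δb = 8.4 ft, d̄ = (3.67+1.42)/2 = 2.545, v̄ = (2.60+1.51)/2 = 2.055 → q = 8.4×2.545×2.055 = 43.93 ft³/s
Q = Σ q = 434.1 ft³/s

434 ft³/s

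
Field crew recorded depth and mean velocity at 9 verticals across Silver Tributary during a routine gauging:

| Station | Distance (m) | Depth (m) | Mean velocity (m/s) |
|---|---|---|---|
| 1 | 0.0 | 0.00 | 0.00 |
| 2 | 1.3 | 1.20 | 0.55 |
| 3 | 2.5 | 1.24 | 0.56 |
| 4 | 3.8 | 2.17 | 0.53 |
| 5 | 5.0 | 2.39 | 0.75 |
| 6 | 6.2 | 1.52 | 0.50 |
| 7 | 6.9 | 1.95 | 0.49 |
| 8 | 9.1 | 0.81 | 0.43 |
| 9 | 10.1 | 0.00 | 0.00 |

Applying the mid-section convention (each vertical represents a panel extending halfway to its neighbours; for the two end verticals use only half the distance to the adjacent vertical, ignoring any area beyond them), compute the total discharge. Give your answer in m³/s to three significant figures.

w_2 = (2.5 − 0.0)/2 = 1.25 m; q_2 = 0.55 × 1.20 × 1.25 = 0.8250 m³/s
w_3 = (3.8 − 1.3)/2 = 1.25 m; q_3 = 0.56 × 1.24 × 1.25 = 0.8680 m³/s
w_4 = (5.0 − 2.5)/2 = 1.25 m; q_4 = 0.53 × 2.17 × 1.25 = 1.438 m³/s
w_5 = (6.2 − 3.8)/2 = 1.2 m; q_5 = 0.75 × 2.39 × 1.2 = 2.151 m³/s
w_6 = (6.9 − 5.0)/2 = 0.95 m; q_6 = 0.50 × 1.52 × 0.95 = 0.7220 m³/s
w_7 = (9.1 − 6.2)/2 = 1.45 m; q_7 = 0.49 × 1.95 × 1.45 = 1.385 m³/s
w_8 = (10.1 − 6.9)/2 = 1.6 m; q_8 = 0.43 × 0.81 × 1.6 = 0.5573 m³/s
Stations 1, 9 contribute zero (depth or velocity is 0).
Q = Σ qᵢ = 7.946 m³/s

7.95 m³/s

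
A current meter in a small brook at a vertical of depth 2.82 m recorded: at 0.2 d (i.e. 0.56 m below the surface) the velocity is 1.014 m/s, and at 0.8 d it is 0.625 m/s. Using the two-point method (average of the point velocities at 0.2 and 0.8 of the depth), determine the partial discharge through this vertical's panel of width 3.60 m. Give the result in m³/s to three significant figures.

v̄ = (1.014 + 0.625) / 2 = 0.8195 m/s
q = v̄ × d × w = 0.8195 × 2.82 × 3.60 = 8.320 m³/s

8.32 m³/s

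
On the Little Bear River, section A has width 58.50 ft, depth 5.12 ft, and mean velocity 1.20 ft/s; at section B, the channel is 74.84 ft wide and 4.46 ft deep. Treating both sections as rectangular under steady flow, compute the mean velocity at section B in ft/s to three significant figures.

Q = A₁V₁ = (58.50×5.12) × 1.20 = 359.4 ft³/s
A₂ = 74.84 × 4.46 = 333.8 ft²
V₂ = Q/A₂ = 359.4/333.8 = 1.077 ft/s

1.08 ft/s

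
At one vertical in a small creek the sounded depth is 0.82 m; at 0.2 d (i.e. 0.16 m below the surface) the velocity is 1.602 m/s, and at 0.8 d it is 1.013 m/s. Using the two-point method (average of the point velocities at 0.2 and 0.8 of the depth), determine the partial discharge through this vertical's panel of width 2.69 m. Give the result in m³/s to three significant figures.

2.88 m³/s

v̄ = (1.602 + 1.013) / 2 = 1.308 m/s
q = v̄ × d × w = 1.308 × 0.82 × 2.69 = 2.884 m³/s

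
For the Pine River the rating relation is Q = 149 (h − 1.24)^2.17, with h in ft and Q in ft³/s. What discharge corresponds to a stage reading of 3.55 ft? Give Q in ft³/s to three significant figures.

Q = 149 × (3.55 − 1.24)^2.17 = 149 × 2.31^2.17 = 916.7 ft³/s

917 ft³/s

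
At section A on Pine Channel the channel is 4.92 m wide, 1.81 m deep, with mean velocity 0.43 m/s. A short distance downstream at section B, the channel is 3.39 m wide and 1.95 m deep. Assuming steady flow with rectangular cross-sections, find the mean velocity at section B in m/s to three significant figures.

Q = A₁V₁ = (4.92×1.81) × 0.43 = 3.829 m³/s
A₂ = 3.39 × 1.95 = 6.611 m²
V₂ = Q/A₂ = 3.829/6.611 = 0.5793 m/s

0.579 m/s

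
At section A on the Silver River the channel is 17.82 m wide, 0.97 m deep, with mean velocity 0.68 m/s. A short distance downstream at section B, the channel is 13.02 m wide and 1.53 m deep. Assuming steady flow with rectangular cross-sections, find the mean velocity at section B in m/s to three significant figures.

Q = A₁V₁ = (17.82×0.97) × 0.68 = 11.75 m³/s
A₂ = 13.02 × 1.53 = 19.92 m²
V₂ = Q/A₂ = 11.75/19.92 = 0.5900 m/s

0.590 m/s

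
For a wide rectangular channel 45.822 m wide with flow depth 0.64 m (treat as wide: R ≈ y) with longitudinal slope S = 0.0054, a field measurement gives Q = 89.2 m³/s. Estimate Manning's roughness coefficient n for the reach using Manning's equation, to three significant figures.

0.0179

A = b·y = 45.822 × 0.64 = 29.33 m²
Wide channel: R ≈ y = 0.64 m
n = (1/Q)·A·R^(2/3)·S^(1/2) = (1/89.2) × 29.33 × 0.7427 × 0.07348 = 0.01794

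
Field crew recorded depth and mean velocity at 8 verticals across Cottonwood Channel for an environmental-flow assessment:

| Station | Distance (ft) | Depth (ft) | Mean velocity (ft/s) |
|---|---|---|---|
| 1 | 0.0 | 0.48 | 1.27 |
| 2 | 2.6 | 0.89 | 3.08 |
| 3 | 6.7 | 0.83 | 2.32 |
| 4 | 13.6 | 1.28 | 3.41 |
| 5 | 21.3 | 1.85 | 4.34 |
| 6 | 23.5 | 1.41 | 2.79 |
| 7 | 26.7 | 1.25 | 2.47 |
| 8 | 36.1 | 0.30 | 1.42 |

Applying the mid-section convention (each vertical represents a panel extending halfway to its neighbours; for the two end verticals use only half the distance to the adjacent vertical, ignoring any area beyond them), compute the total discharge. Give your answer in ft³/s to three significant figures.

124 ft³/s

w_1 = (2.6 − 0.0)/2 = 1.3 ft; q_1 = 1.27 × 0.48 × 1.3 = 0.7925 ft³/s
w_2 = (6.7 − 0.0)/2 = 3.35 ft; q_2 = 3.08 × 0.89 × 3.35 = 9.183 ft³/s
w_3 = (13.6 − 2.6)/2 = 5.5 ft; q_3 = 2.32 × 0.83 × 5.5 = 10.59 ft³/s
w_4 = (21.3 − 6.7)/2 = 7.3 ft; q_4 = 3.41 × 1.28 × 7.3 = 31.86 ft³/s
w_5 = (23.5 − 13.6)/2 = 4.95 ft; q_5 = 4.34 × 1.85 × 4.95 = 39.74 ft³/s
w_6 = (26.7 − 21.3)/2 = 2.7 ft; q_6 = 2.79 × 1.41 × 2.7 = 10.62 ft³/s
w_7 = (36.1 − 23.5)/2 = 6.3 ft; q_7 = 2.47 × 1.25 × 6.3 = 19.45 ft³/s
w_8 = (36.1 − 26.7)/2 = 4.7 ft; q_8 = 1.42 × 0.30 × 4.7 = 2.002 ft³/s
Q = Σ qᵢ = 124.2 ft³/s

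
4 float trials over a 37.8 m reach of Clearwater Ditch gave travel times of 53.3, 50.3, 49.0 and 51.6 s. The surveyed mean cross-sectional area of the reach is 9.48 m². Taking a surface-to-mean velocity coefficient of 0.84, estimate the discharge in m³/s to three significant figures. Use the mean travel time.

t̄ = (53.3 + 50.3 + 49.0 + 51.6) / 4 = 51.05 s
v_surface = L / t̄ = 37.8 / 51.05 = 0.7405 m/s
v_mean = 0.84 × 0.7405 = 0.6220 m/s
Q = A × v_mean = 9.48 × 0.6220 = 5.896 m³/s

5.90 m³/s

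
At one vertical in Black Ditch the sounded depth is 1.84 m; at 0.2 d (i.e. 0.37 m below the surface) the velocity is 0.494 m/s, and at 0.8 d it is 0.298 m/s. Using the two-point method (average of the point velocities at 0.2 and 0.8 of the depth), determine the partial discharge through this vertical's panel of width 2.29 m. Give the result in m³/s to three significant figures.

v̄ = (0.494 + 0.298) / 2 = 0.3960 m/s
q = v̄ × d × w = 0.3960 × 1.84 × 2.29 = 1.669 m³/s

1.67 m³/s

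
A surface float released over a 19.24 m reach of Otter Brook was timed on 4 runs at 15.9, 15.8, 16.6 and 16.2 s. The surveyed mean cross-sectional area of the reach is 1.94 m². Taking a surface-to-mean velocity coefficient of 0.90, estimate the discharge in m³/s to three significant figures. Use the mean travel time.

t̄ = (15.9 + 15.8 + 16.6 + 16.2) / 4 = 16.125 s
v_surface = L / t̄ = 19.24 / 16.125 = 1.193 m/s
v_mean = 0.90 × 1.193 = 1.074 m/s
Q = A × v_mean = 1.94 × 1.074 = 2.083 m³/s

2.08 m³/s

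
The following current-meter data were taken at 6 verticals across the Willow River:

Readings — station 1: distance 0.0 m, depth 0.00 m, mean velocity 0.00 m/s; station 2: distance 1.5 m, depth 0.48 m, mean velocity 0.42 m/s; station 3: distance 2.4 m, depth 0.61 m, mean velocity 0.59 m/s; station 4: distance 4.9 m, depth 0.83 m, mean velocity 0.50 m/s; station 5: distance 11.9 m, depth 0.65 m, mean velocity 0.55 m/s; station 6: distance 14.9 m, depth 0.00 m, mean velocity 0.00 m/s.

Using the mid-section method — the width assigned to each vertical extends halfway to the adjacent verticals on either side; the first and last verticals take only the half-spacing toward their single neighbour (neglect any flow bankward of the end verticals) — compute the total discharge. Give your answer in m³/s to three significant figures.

w_2 = (2.4 − 0.0)/2 = 1.2 m; q_2 = 0.42 × 0.48 × 1.2 = 0.2419 m³/s
w_3 = (4.9 − 1.5)/2 = 1.7 m; q_3 = 0.59 × 0.61 × 1.7 = 0.6118 m³/s
w_4 = (11.9 − 2.4)/2 = 4.75 m; q_4 = 0.50 × 0.83 × 4.75 = 1.971 m³/s
w_5 = (14.9 − 4.9)/2 = 5 m; q_5 = 0.55 × 0.65 × 5 = 1.788 m³/s
Stations 1, 6 contribute zero (depth or velocity is 0).
Q = Σ qᵢ = 4.613 m³/s

4.61 m³/s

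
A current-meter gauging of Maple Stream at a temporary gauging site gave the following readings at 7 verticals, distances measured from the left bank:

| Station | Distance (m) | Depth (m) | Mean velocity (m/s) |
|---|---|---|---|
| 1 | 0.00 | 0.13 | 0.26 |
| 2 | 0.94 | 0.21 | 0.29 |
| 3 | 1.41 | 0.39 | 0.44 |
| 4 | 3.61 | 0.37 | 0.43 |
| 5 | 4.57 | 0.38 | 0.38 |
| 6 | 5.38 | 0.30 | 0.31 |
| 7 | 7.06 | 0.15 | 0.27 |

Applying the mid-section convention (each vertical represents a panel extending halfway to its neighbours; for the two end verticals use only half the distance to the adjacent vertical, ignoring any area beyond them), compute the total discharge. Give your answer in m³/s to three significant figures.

w_1 = (0.94 − 0.00)/2 = 0.47 m; q_1 = 0.26 × 0.13 × 0.47 = 0.01589 m³/s
w_2 = (1.41 − 0.00)/2 = 0.705 m; q_2 = 0.29 × 0.21 × 0.705 = 0.04293 m³/s
w_3 = (3.61 − 0.94)/2 = 1.335 m; q_3 = 0.44 × 0.39 × 1.335 = 0.2291 m³/s
w_4 = (4.57 − 1.41)/2 = 1.58 m; q_4 = 0.43 × 0.37 × 1.58 = 0.2514 m³/s
w_5 = (5.38 − 3.61)/2 = 0.885 m; q_5 = 0.38 × 0.38 × 0.885 = 0.1278 m³/s
w_6 = (7.06 − 4.57)/2 = 1.245 m; q_6 = 0.31 × 0.30 × 1.245 = 0.1158 m³/s
w_7 = (7.06 − 5.38)/2 = 0.84 m; q_7 = 0.27 × 0.15 × 0.84 = 0.03402 m³/s
Q = Σ qᵢ = 0.8169 m³/s

0.817 m³/s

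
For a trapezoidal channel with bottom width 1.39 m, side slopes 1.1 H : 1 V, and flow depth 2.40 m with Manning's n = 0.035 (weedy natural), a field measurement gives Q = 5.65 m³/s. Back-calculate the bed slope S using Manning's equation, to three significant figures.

0.000353

A = (b + z·y)·y = (1.39 + 1.1×2.40)×2.40 = 9.672 m²
P = b + 2y√(1+z²) = 1.39 + 2×2.40×√(1+1.1²) = 8.526 m
R = A/P = 9.672/8.526 = 1.134 m
S = (Q·n / (1·A·R^(2/3)))² = (5.65×0.035 / (1×9.672×1.088))² = 0.0003533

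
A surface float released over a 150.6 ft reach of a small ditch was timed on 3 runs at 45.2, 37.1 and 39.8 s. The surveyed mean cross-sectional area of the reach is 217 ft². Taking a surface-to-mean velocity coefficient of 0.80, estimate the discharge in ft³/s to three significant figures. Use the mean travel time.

642 ft³/s

t̄ = (45.2 + 37.1 + 39.8) / 3 = 40.7 s
v_surface = L / t̄ = 150.6 / 40.7 = 3.700 ft/s
v_mean = 0.80 × 3.700 = 2.960 ft/s
Q = A × v_mean = 217 × 2.960 = 642.4 ft³/s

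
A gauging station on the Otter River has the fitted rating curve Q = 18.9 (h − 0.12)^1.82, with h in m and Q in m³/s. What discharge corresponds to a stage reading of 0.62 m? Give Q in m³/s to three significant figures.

Q = 18.9 × (0.62 − 0.12)^1.82 = 18.9 × 0.5^1.82 = 5.353 m³/s

5.35 m³/s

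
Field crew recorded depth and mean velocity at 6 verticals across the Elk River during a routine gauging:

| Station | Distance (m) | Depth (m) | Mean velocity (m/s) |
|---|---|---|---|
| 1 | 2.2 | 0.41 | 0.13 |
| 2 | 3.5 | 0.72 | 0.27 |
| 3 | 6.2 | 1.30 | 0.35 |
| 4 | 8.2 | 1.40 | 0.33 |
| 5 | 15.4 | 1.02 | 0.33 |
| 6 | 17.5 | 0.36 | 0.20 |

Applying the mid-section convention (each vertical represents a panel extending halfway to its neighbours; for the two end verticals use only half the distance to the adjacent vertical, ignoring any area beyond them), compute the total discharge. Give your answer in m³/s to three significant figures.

w_1 = (3.5 − 2.2)/2 = 0.65 m; q_1 = 0.13 × 0.41 × 0.65 = 0.03465 m³/s
w_2 = (6.2 − 2.2)/2 = 2 m; q_2 = 0.27 × 0.72 × 2 = 0.3888 m³/s
w_3 = (8.2 − 3.5)/2 = 2.35 m; q_3 = 0.35 × 1.30 × 2.35 = 1.069 m³/s
w_4 = (15.4 − 6.2)/2 = 4.6 m; q_4 = 0.33 × 1.40 × 4.6 = 2.125 m³/s
w_5 = (17.5 − 8.2)/2 = 4.65 m; q_5 = 0.33 × 1.02 × 4.65 = 1.565 m³/s
w_6 = (17.5 − 15.4)/2 = 1.05 m; q_6 = 0.20 × 0.36 × 1.05 = 0.07560 m³/s
Q = Σ qᵢ = 5.259 m³/s

5.26 m³/s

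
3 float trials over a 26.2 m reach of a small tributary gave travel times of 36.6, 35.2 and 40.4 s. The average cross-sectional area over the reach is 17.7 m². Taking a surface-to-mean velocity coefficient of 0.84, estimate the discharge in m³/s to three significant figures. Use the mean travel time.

10.4 m³/s

t̄ = (36.6 + 35.2 + 40.4) / 3 = 37.4 s
v_surface = L / t̄ = 26.2 / 37.4 = 0.7005 m/s
v_mean = 0.84 × 0.7005 = 0.5884 m/s
Q = A × v_mean = 17.7 × 0.5884 = 10.42 m³/s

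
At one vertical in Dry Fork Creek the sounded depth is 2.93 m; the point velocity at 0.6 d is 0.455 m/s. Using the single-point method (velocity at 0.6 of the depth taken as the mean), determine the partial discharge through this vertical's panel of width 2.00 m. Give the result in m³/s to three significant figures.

v̄ = v₀.₆ = 0.455 m/s
q = v̄ × d × w = 0.4550 × 2.93 × 2.00 = 2.666 m³/s

2.67 m³/s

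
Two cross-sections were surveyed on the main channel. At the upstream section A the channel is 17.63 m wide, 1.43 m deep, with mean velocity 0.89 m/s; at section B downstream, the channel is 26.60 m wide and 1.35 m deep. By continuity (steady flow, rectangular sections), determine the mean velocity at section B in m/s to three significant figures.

Q = A₁V₁ = (17.63×1.43) × 0.89 = 22.44 m³/s
A₂ = 26.60 × 1.35 = 35.91 m²
V₂ = Q/A₂ = 22.44/35.91 = 0.6248 m/s

0.625 m/s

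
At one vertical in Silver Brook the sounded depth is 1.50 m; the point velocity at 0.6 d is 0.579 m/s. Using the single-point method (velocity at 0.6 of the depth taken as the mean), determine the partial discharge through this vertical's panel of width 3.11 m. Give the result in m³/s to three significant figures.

2.70 m³/s

v̄ = v₀.₆ = 0.579 m/s
q = v̄ × d × w = 0.5790 × 1.50 × 3.11 = 2.701 m³/s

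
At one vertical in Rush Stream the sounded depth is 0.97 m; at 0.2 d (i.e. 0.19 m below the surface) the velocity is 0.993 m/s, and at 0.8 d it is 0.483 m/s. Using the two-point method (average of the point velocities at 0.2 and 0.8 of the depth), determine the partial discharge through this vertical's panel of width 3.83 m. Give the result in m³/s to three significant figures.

2.74 m³/s

v̄ = (0.993 + 0.483) / 2 = 0.7380 m/s
q = v̄ × d × w = 0.7380 × 0.97 × 3.83 = 2.742 m³/s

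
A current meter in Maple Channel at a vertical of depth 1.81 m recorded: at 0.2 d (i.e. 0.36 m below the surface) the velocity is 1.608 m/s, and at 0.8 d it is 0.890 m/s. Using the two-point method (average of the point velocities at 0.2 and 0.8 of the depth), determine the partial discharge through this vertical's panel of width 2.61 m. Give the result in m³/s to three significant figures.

5.90 m³/s

v̄ = (1.608 + 0.890) / 2 = 1.249 m/s
q = v̄ × d × w = 1.249 × 1.81 × 2.61 = 5.900 m³/s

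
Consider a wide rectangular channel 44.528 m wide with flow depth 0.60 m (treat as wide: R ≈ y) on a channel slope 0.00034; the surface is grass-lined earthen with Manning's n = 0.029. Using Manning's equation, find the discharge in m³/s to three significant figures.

12.1 m³/s

A = b·y = 44.528 × 0.60 = 26.72 m²
Wide channel: R ≈ y = 0.60 m
Q = (1/n)·A·R^(2/3)·S^(1/2) = (1/0.029) × 26.72 × 0.6000^(2/3) × 0.00034^(1/2) = 12.08 m³/s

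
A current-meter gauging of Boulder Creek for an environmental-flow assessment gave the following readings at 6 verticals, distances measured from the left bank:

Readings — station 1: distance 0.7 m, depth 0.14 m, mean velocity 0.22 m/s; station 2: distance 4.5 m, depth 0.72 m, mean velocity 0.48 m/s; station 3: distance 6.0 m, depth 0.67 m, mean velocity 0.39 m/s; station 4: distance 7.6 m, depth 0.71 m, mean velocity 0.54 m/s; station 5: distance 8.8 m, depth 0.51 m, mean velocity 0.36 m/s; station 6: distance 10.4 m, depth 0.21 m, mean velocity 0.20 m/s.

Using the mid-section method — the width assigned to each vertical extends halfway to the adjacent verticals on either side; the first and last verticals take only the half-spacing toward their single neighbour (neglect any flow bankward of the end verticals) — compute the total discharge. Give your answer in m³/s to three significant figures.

2.21 m³/s

w_1 = (4.5 − 0.7)/2 = 1.9 m; q_1 = 0.22 × 0.14 × 1.9 = 0.05852 m³/s
w_2 = (6.0 − 0.7)/2 = 2.65 m; q_2 = 0.48 × 0.72 × 2.65 = 0.9158 m³/s
w_3 = (7.6 − 4.5)/2 = 1.55 m; q_3 = 0.39 × 0.67 × 1.55 = 0.4050 m³/s
w_4 = (8.8 − 6.0)/2 = 1.4 m; q_4 = 0.54 × 0.71 × 1.4 = 0.5368 m³/s
w_5 = (10.4 − 7.6)/2 = 1.4 m; q_5 = 0.36 × 0.51 × 1.4 = 0.2570 m³/s
w_6 = (10.4 − 8.8)/2 = 0.8 m; q_6 = 0.20 × 0.21 × 0.8 = 0.03360 m³/s
Q = Σ qᵢ = 2.207 m³/s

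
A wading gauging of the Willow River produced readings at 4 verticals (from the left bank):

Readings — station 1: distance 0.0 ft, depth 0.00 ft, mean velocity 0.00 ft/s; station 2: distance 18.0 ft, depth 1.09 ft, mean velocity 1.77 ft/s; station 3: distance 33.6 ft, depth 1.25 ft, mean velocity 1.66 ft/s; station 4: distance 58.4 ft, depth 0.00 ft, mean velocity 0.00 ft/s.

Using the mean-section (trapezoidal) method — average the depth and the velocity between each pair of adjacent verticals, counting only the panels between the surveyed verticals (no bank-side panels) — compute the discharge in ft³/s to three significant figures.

52.8 ft³/s

Panel 1-2: Δb = 18 ft, d̄ = (0.00+1.09)/2 = 0.545, v̄ = (0.00+1.77)/2 = 0.885 → q = 18×0.545×0.885 = 8.682 ft³/s
Panel 2-3: Δb = 15.6 ft, d̄ = (1.09+1.25)/2 = 1.17, v̄ = (1.77+1.66)/2 = 1.715 → q = 15.6×1.17×1.715 = 31.30 ft³/s
Panel 3-4: Δb = 24.8 ft, d̄ = (1.25+0.00)/2 = 0.625, v̄ = (1.66+0.00)/2 = 0.83 → q = 24.8×0.625×0.83 = 12.87 ft³/s
Q = Σ q = 52.85 ft³/s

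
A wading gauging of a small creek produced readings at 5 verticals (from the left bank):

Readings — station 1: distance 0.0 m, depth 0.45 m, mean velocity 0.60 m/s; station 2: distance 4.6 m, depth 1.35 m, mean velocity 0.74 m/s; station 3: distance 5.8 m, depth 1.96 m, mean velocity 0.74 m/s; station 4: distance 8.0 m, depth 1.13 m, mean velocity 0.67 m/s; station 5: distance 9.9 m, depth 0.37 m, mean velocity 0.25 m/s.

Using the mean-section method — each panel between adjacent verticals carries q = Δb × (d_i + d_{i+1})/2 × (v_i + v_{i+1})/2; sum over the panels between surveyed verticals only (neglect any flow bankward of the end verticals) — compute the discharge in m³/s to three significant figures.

Panel 1-2: Δb = 4.6 m, d̄ = (0.45+1.35)/2 = 0.9, v̄ = (0.60+0.74)/2 = 0.67 → q = 4.6×0.9×0.67 = 2.774 m³/s
Panel 2-3: Δb = 1.2 m, d̄ = (1.35+1.96)/2 = 1.655, v̄ = (0.74+0.74)/2 = 0.74 → q = 1.2×1.655×0.74 = 1.470 m³/s
Panel 3-4: Δb = 2.2 m, d̄ = (1.96+1.13)/2 = 1.545, v̄ = (0.74+0.67)/2 = 0.705 → q = 2.2×1.545×0.705 = 2.396 m³/s
Panel 4-5: Δb = 1.9 m, d̄ = (1.13+0.37)/2 = 0.75, v̄ = (0.67+0.25)/2 = 0.46 → q = 1.9×0.75×0.46 = 0.6555 m³/s
Q = Σ q = 7.295 m³/s

7.30 m³/s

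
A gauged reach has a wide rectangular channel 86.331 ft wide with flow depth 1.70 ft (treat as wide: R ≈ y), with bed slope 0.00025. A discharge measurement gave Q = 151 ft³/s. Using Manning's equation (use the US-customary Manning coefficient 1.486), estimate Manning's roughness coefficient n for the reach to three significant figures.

0.0325

A = b·y = 86.331 × 1.70 = 146.8 ft²
Wide channel: R ≈ y = 1.70 ft
n = (1.486/Q)·A·R^(2/3)·S^(1/2) = (1.486/151) × 146.8 × 1.424 × 0.01581 = 0.03253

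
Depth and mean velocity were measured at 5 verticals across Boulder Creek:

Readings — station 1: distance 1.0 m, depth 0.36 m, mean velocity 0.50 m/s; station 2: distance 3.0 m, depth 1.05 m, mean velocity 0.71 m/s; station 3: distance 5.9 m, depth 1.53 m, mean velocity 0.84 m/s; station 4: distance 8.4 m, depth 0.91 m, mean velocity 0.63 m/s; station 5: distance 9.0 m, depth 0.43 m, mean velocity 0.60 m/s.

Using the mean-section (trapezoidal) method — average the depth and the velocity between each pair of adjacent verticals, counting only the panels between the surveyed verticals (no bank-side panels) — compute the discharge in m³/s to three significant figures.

Panel 1-2: Δb = 2 m, d̄ = (0.36+1.05)/2 = 0.705, v̄ = (0.50+0.71)/2 = 0.605 → q = 2×0.705×0.605 = 0.8531 m³/s
Panel 2-3: Δb = 2.9 m, d̄ = (1.05+1.53)/2 = 1.29, v̄ = (0.71+0.84)/2 = 0.775 → q = 2.9×1.29×0.775 = 2.899 m³/s
Panel 3-4: Δb = 2.5 m, d̄ = (1.53+0.91)/2 = 1.22, v̄ = (0.84+0.63)/2 = 0.735 → q = 2.5×1.22×0.735 = 2.242 m³/s
Panel 4-5: Δb = 0.6 m, d̄ = (0.91+0.43)/2 = 0.67, v̄ = (0.63+0.60)/2 = 0.615 → q = 0.6×0.67×0.615 = 0.2472 m³/s
Q = Σ q = 6.241 m³/s

6.24 m³/s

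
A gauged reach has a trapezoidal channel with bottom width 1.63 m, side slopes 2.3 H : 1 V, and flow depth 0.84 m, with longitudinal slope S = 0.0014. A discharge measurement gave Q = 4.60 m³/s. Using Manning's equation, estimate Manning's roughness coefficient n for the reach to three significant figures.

0.0156

A = (b + z·y)·y = (1.63 + 2.3×0.84)×0.84 = 2.992 m²
P = b + 2y√(1+z²) = 1.63 + 2×0.84×√(1+2.3²) = 5.843 m
R = A/P = 2.992/5.843 = 0.5120 m
n = (1/Q)·A·R^(2/3)·S^(1/2) = (1/4.60) × 2.992 × 0.6400 × 0.03742 = 0.01558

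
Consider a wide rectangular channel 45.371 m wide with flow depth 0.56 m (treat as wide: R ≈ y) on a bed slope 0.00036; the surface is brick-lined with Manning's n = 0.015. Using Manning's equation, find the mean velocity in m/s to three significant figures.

A = b·y = 45.371 × 0.56 = 25.41 m²
Wide channel: R ≈ y = 0.56 m
Q = (1/n)·A·R^(2/3)·S^(1/2) = (1/0.015) × 25.41 × 0.5600^(2/3) × 0.00036^(1/2) = 21.83 m³/s
V = Q/A = 21.83/25.41 = 0.8594 m/s

0.859 m/s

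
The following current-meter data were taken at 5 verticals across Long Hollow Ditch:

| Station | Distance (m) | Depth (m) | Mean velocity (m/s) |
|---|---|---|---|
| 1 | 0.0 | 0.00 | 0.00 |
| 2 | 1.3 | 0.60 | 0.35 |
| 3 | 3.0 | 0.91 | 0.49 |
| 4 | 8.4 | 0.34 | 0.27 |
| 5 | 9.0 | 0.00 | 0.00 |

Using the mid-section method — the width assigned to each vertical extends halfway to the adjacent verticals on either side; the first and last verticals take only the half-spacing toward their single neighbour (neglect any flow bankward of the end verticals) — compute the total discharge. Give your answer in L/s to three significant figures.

2170 L/s

w_2 = (3.0 − 0.0)/2 = 1.5 m; q_2 = 0.35 × 0.60 × 1.5 = 0.3150 m³/s
w_3 = (8.4 − 1.3)/2 = 3.55 m; q_3 = 0.49 × 0.91 × 3.55 = 1.583 m³/s
w_4 = (9.0 − 3.0)/2 = 3 m; q_4 = 0.27 × 0.34 × 3 = 0.2754 m³/s
Stations 1, 5 contribute zero (depth or velocity is 0).
Q = Σ qᵢ = 2.173 m³/s
= 2.173 × 1000 = 2173 L/s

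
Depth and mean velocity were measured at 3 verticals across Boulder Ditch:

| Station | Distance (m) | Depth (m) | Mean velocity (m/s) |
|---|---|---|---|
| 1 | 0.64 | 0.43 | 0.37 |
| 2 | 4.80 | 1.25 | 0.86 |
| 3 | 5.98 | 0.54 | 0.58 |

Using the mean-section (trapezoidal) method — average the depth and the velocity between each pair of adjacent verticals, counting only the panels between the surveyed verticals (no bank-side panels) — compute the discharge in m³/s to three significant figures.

2.91 m³/s

Panel 1-2: Δb = 4.16 m, d̄ = (0.43+1.25)/2 = 0.84, v̄ = (0.37+0.86)/2 = 0.615 → q = 4.16×0.84×0.615 = 2.149 m³/s
Panel 2-3: Δb = 1.18 m, d̄ = (1.25+0.54)/2 = 0.895, v̄ = (0.86+0.58)/2 = 0.72 → q = 1.18×0.895×0.72 = 0.7604 m³/s
Q = Σ q = 2.909 m³/s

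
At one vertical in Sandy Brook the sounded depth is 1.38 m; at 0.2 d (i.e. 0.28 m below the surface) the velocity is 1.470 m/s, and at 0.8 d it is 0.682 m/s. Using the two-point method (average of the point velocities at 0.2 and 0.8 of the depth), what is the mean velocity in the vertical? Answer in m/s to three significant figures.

v̄ = (1.470 + 0.682) / 2 = 1.076 m/s

1.08 m/s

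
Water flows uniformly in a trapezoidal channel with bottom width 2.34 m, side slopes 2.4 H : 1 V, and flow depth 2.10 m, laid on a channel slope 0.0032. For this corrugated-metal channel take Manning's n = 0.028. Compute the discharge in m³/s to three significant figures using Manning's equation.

A = (b + z·y)·y = (2.34 + 2.4×2.10)×2.10 = 15.50 m²
P = b + 2y√(1+z²) = 2.34 + 2×2.10×√(1+2.4²) = 13.26 m
R = A/P = 15.50/13.26 = 1.169 m
Q = (1/n)·A·R^(2/3)·S^(1/2) = (1/0.028) × 15.50 × 1.169^(2/3) × 0.0032^(1/2) = 34.74 m³/s

34.7 m³/s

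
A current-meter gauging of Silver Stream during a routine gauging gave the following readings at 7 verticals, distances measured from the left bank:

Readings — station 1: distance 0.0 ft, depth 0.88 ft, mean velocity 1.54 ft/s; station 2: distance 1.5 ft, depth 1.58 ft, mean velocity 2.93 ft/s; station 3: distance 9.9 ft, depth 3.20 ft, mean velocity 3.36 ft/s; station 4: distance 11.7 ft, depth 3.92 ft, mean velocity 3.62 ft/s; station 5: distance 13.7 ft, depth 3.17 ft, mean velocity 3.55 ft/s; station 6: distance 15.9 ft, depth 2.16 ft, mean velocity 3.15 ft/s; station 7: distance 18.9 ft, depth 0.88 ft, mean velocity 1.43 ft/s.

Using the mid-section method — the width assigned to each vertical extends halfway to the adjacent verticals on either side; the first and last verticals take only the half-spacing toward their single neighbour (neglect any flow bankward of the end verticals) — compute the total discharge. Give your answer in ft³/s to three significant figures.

w_1 = (1.5 − 0.0)/2 = 0.75 ft; q_1 = 1.54 × 0.88 × 0.75 = 1.016 ft³/s
w_2 = (9.9 − 0.0)/2 = 4.95 ft; q_2 = 2.93 × 1.58 × 4.95 = 22.92 ft³/s
w_3 = (11.7 − 1.5)/2 = 5.1 ft; q_3 = 3.36 × 3.20 × 5.1 = 54.84 ft³/s
w_4 = (13.7 − 9.9)/2 = 1.9 ft; q_4 = 3.62 × 3.92 × 1.9 = 26.96 ft³/s
w_5 = (15.9 − 11.7)/2 = 2.1 ft; q_5 = 3.55 × 3.17 × 2.1 = 23.63 ft³/s
w_6 = (18.9 − 13.7)/2 = 2.6 ft; q_6 = 3.15 × 2.16 × 2.6 = 17.69 ft³/s
w_7 = (18.9 − 15.9)/2 = 1.5 ft; q_7 = 1.43 × 0.88 × 1.5 = 1.888 ft³/s
Q = Σ qᵢ = 148.9 ft³/s

149 ft³/s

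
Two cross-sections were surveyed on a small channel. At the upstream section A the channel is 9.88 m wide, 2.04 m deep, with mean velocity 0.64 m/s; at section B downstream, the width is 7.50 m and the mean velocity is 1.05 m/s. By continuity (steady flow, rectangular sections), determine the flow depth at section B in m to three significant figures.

Q = A₁V₁ = (9.88×2.04) × 0.64 = 12.90 m³/s
d₂ = Q/(b₂ V₂) = 12.90/(7.50×1.05) = 1.638 m

1.64 m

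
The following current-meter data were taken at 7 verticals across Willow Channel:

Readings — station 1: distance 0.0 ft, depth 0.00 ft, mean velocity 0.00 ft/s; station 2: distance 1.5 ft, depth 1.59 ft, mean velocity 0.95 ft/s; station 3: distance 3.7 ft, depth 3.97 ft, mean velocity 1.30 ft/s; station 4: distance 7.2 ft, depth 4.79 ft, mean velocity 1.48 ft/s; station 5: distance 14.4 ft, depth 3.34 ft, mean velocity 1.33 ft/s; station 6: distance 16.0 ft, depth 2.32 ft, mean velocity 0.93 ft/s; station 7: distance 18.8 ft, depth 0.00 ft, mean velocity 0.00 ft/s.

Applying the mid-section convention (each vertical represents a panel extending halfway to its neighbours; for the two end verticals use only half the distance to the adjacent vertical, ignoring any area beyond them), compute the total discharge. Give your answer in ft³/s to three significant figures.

79.7 ft³/s

w_2 = (3.7 − 0.0)/2 = 1.85 ft; q_2 = 0.95 × 1.59 × 1.85 = 2.794 ft³/s
w_3 = (7.2 − 1.5)/2 = 2.85 ft; q_3 = 1.30 × 3.97 × 2.85 = 14.71 ft³/s
w_4 = (14.4 − 3.7)/2 = 5.35 ft; q_4 = 1.48 × 4.79 × 5.35 = 37.93 ft³/s
w_5 = (16.0 − 7.2)/2 = 4.4 ft; q_5 = 1.33 × 3.34 × 4.4 = 19.55 ft³/s
w_6 = (18.8 − 14.4)/2 = 2.2 ft; q_6 = 0.93 × 2.32 × 2.2 = 4.747 ft³/s
Stations 1, 7 contribute zero (depth or velocity is 0).
Q = Σ qᵢ = 79.72 ft³/s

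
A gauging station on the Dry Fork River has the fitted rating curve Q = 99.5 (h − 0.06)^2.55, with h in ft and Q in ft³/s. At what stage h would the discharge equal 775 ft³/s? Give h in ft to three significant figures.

2.30 ft

h − h₀ = (Q/C)^(1/b) = (775/99.5)^(1/2.55) = 2.237 ft
h = 0.06 + 2.237 = 2.297 ft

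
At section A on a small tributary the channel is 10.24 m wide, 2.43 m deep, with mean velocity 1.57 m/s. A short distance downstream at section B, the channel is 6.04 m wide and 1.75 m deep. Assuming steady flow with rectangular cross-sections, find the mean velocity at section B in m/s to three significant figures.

3.70 m/s

Q = A₁V₁ = (10.24×2.43) × 1.57 = 39.07 m³/s
A₂ = 6.04 × 1.75 = 10.57 m²
V₂ = Q/A₂ = 39.07/10.57 = 3.696 m/s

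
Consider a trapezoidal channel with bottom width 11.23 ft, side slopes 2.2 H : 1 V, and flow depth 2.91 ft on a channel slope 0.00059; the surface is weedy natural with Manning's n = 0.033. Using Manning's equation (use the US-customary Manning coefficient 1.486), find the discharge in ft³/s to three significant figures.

89.9 ft³/s

A = (b + z·y)·y = (11.23 + 2.2×2.91)×2.91 = 51.31 ft²
P = b + 2y√(1+z²) = 11.23 + 2×2.91×√(1+2.2²) = 25.29 ft
R = A/P = 51.31/25.29 = 2.028 ft
Q = (1.486/n)·A·R^(2/3)·S^(1/2) = (1.486/0.033) × 51.31 × 2.028^(2/3) × 0.00059^(1/2) = 89.93 ft³/s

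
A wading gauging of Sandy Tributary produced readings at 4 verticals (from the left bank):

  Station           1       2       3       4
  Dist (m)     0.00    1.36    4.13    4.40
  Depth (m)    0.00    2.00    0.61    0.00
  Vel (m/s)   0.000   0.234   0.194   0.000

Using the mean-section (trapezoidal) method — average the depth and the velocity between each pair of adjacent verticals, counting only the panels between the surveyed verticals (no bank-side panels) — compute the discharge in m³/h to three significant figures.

3390 m³/h

Panel 1-2: Δb = 1.36 m, d̄ = (0.00+2.00)/2 = 1, v̄ = (0.000+0.234)/2 = 0.117 → q = 1.36×1×0.117 = 0.1591 m³/s
Panel 2-3: Δb = 2.77 m, d̄ = (2.00+0.61)/2 = 1.305, v̄ = (0.234+0.194)/2 = 0.214 → q = 2.77×1.305×0.214 = 0.7736 m³/s
Panel 3-4: Δb = 0.27 m, d̄ = (0.61+0.00)/2 = 0.305, v̄ = (0.194+0.000)/2 = 0.097 → q = 0.27×0.305×0.097 = 0.007988 m³/s
Q = Σ q = 0.9407 m³/s
= 0.9407 × 3600 = 3386 m³/h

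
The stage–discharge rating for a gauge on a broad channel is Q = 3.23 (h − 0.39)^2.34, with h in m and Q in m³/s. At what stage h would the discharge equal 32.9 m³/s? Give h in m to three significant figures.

3.09 m

h − h₀ = (Q/C)^(1/b) = (32.9/3.23)^(1/2.34) = 2.696 m
h = 0.39 + 2.696 = 3.086 m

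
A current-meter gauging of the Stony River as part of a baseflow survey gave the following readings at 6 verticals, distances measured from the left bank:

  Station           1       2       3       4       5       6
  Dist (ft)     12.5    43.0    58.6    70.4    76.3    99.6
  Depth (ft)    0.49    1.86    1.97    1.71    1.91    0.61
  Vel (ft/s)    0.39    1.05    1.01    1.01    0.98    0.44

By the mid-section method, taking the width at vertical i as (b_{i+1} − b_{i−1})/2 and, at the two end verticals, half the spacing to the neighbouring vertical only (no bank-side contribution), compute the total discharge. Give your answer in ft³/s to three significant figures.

121 ft³/s

w_1 = (43.0 − 12.5)/2 = 15.25 ft; q_1 = 0.39 × 0.49 × 15.25 = 2.914 ft³/s
w_2 = (58.6 − 12.5)/2 = 23.05 ft; q_2 = 1.05 × 1.86 × 23.05 = 45.02 ft³/s
w_3 = (70.4 − 43.0)/2 = 13.7 ft; q_3 = 1.01 × 1.97 × 13.7 = 27.26 ft³/s
w_4 = (76.3 − 58.6)/2 = 8.85 ft; q_4 = 1.01 × 1.71 × 8.85 = 15.28 ft³/s
w_5 = (99.6 − 70.4)/2 = 14.6 ft; q_5 = 0.98 × 1.91 × 14.6 = 27.33 ft³/s
w_6 = (99.6 − 76.3)/2 = 11.65 ft; q_6 = 0.44 × 0.61 × 11.65 = 3.127 ft³/s
Q = Σ qᵢ = 120.9 ft³/s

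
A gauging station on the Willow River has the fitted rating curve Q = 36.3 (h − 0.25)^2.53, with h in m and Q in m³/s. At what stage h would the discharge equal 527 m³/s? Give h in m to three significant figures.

3.13 m

h − h₀ = (Q/C)^(1/b) = (527/36.3)^(1/2.53) = 2.879 m
h = 0.25 + 2.879 = 3.129 m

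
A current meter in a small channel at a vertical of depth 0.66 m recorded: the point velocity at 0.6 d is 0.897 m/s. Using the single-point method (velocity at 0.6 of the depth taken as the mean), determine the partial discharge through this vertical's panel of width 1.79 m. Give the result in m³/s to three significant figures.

v̄ = v₀.₆ = 0.897 m/s
q = v̄ × d × w = 0.8970 × 0.66 × 1.79 = 1.060 m³/s

1.06 m³/s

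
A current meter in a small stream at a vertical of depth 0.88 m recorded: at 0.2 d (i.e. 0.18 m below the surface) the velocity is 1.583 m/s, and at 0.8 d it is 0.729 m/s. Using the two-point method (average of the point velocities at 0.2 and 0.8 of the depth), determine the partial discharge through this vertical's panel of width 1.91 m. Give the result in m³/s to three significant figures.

v̄ = (1.583 + 0.729) / 2 = 1.156 m/s
q = v̄ × d × w = 1.156 × 0.88 × 1.91 = 1.943 m³/s

1.94 m³/s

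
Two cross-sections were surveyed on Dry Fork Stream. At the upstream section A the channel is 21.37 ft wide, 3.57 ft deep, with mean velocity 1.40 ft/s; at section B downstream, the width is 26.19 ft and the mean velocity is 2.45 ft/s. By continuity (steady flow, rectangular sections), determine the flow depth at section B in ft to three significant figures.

Q = A₁V₁ = (21.37×3.57) × 1.40 = 106.8 ft³/s
d₂ = Q/(b₂ V₂) = 106.8/(26.19×2.45) = 1.665 ft

1.66 ft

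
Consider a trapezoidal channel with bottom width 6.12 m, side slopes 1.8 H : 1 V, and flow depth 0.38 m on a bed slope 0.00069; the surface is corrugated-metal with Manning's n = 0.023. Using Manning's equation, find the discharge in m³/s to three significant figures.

A = (b + z·y)·y = (6.12 + 1.8×0.38)×0.38 = 2.586 m²
P = b + 2y√(1+z²) = 6.12 + 2×0.38×√(1+1.8²) = 7.685 m
R = A/P = 2.586/7.685 = 0.3364 m
Q = (1/n)·A·R^(2/3)·S^(1/2) = (1/0.023) × 2.586 × 0.3364^(2/3) × 0.00069^(1/2) = 1.428 m³/s

1.43 m³/s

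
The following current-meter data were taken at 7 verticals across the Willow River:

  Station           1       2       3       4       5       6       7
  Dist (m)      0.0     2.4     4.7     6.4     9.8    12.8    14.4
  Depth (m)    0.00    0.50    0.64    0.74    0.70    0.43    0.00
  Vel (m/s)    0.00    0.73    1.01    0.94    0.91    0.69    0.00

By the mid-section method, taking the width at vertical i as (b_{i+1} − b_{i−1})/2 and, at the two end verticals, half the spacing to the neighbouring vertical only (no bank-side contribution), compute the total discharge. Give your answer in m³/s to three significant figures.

w_2 = (4.7 − 0.0)/2 = 2.35 m; q_2 = 0.73 × 0.50 × 2.35 = 0.8578 m³/s
w_3 = (6.4 − 2.4)/2 = 2 m; q_3 = 1.01 × 0.64 × 2 = 1.293 m³/s
w_4 = (9.8 − 4.7)/2 = 2.55 m; q_4 = 0.94 × 0.74 × 2.55 = 1.774 m³/s
w_5 = (12.8 − 6.4)/2 = 3.2 m; q_5 = 0.91 × 0.70 × 3.2 = 2.038 m³/s
w_6 = (14.4 − 9.8)/2 = 2.3 m; q_6 = 0.69 × 0.43 × 2.3 = 0.6824 m³/s
Stations 1, 7 contribute zero (depth or velocity is 0).
Q = Σ qᵢ = 6.645 m³/s

6.65 m³/s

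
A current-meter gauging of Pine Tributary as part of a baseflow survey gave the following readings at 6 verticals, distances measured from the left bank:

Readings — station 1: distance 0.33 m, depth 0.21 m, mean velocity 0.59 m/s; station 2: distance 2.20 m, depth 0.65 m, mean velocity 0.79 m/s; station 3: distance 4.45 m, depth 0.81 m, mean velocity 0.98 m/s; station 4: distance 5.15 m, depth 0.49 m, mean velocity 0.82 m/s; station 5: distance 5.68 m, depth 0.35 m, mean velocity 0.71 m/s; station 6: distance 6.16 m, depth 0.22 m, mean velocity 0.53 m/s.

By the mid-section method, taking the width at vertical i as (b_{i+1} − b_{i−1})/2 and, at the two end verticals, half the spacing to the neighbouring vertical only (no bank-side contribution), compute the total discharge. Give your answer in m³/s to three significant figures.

w_1 = (2.20 − 0.33)/2 = 0.935 m; q_1 = 0.59 × 0.21 × 0.935 = 0.1158 m³/s
w_2 = (4.45 − 0.33)/2 = 2.06 m; q_2 = 0.79 × 0.65 × 2.06 = 1.058 m³/s
w_3 = (5.15 − 2.20)/2 = 1.475 m; q_3 = 0.98 × 0.81 × 1.475 = 1.171 m³/s
w_4 = (5.68 − 4.45)/2 = 0.615 m; q_4 = 0.82 × 0.49 × 0.615 = 0.2471 m³/s
w_5 = (6.16 − 5.15)/2 = 0.505 m; q_5 = 0.71 × 0.35 × 0.505 = 0.1255 m³/s
w_6 = (6.16 − 5.68)/2 = 0.24 m; q_6 = 0.53 × 0.22 × 0.24 = 0.02798 m³/s
Q = Σ qᵢ = 2.745 m³/s

2.75 m³/s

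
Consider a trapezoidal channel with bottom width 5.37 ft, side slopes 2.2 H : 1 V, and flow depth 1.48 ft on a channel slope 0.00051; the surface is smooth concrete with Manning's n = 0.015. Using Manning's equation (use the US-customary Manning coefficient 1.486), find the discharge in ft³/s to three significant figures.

A = (b + z·y)·y = (5.37 + 2.2×1.48)×1.48 = 12.77 ft²
P = b + 2y√(1+z²) = 5.37 + 2×1.48×√(1+2.2²) = 12.52 ft
R = A/P = 12.77/12.52 = 1.019 ft
Q = (1.486/n)·A·R^(2/3)·S^(1/2) = (1.486/0.015) × 12.77 × 1.019^(2/3) × 0.00051^(1/2) = 28.93 ft³/s

28.9 ft³/s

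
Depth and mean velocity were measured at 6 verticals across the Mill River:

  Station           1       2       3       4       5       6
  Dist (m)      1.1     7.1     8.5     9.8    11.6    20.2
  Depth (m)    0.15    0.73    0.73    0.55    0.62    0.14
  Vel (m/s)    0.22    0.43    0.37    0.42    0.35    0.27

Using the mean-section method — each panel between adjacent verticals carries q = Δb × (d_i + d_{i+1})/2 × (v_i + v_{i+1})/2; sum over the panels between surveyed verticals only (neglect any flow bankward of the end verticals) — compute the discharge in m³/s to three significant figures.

3.01 m³/s

Panel 1-2: Δb = 6 m, d̄ = (0.15+0.73)/2 = 0.44, v̄ = (0.22+0.43)/2 = 0.325 → q = 6×0.44×0.325 = 0.8580 m³/s
Panel 2-3: Δb = 1.4 m, d̄ = (0.73+0.73)/2 = 0.73, v̄ = (0.43+0.37)/2 = 0.4 → q = 1.4×0.73×0.4 = 0.4088 m³/s
Panel 3-4: Δb = 1.3 m, d̄ = (0.73+0.55)/2 = 0.64, v̄ = (0.37+0.42)/2 = 0.395 → q = 1.3×0.64×0.395 = 0.3286 m³/s
Panel 4-5: Δb = 1.8 m, d̄ = (0.55+0.62)/2 = 0.585, v̄ = (0.42+0.35)/2 = 0.385 → q = 1.8×0.585×0.385 = 0.4054 m³/s
Panel 5-6: Δb = 8.6 m, d̄ = (0.62+0.14)/2 = 0.38, v̄ = (0.35+0.27)/2 = 0.31 → q = 8.6×0.38×0.31 = 1.013 m³/s
Q = Σ q = 3.014 m³/s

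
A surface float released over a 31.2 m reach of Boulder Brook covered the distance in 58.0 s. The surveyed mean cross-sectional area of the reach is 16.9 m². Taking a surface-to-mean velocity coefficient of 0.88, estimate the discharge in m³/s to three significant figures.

8.00 m³/s

v_surface = L / t̄ = 31.2 / 58 = 0.5379 m/s
v_mean = 0.88 × 0.5379 = 0.4734 m/s
Q = A × v_mean = 16.9 × 0.4734 = 8.000 m³/s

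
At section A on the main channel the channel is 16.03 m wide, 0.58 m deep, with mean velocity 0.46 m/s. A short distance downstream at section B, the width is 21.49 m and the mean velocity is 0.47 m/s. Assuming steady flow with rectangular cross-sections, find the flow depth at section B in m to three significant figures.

0.423 m

Q = A₁V₁ = (16.03×0.58) × 0.46 = 4.277 m³/s
d₂ = Q/(b₂ V₂) = 4.277/(21.49×0.47) = 0.4234 m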